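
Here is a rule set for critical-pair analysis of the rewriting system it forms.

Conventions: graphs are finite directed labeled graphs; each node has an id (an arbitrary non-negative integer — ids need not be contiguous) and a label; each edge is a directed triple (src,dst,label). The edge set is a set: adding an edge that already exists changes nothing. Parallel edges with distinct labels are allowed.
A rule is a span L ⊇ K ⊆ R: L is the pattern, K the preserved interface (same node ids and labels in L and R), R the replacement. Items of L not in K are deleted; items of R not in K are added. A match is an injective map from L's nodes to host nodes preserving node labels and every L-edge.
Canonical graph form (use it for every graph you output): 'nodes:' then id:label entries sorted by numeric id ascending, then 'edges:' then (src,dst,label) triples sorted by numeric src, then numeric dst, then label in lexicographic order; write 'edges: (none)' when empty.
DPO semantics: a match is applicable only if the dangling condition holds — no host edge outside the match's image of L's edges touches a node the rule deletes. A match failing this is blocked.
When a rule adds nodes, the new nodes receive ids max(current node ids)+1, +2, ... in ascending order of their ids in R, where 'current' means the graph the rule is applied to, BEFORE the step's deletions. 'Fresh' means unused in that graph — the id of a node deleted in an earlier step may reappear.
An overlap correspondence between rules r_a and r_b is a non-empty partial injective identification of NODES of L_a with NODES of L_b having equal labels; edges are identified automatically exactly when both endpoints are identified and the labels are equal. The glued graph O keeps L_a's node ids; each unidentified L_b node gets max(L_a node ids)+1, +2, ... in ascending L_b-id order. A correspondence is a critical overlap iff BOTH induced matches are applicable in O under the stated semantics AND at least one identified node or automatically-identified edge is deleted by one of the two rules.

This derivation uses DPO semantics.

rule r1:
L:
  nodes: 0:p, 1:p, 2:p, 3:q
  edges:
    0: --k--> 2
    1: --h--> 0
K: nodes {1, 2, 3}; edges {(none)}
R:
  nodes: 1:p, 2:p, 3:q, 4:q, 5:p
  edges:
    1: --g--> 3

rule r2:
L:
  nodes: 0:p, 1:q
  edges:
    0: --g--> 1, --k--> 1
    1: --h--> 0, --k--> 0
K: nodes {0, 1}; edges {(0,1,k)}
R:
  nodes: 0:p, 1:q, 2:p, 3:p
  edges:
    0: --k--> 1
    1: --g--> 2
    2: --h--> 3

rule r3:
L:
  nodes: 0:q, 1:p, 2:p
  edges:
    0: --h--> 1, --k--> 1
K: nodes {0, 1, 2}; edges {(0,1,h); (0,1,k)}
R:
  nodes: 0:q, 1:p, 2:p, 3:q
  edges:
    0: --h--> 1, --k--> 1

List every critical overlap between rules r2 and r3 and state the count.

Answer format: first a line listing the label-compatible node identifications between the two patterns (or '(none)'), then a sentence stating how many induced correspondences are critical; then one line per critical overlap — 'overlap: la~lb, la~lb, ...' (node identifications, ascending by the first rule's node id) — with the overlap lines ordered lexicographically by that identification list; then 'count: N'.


label-compatible node identifications between L(r2) and L(r3): 0~1, 0~2, 1~0
1 of the induced correspondences is a critical overlap of r2 and r3.
overlap: 0~1, 1~0
count: 1


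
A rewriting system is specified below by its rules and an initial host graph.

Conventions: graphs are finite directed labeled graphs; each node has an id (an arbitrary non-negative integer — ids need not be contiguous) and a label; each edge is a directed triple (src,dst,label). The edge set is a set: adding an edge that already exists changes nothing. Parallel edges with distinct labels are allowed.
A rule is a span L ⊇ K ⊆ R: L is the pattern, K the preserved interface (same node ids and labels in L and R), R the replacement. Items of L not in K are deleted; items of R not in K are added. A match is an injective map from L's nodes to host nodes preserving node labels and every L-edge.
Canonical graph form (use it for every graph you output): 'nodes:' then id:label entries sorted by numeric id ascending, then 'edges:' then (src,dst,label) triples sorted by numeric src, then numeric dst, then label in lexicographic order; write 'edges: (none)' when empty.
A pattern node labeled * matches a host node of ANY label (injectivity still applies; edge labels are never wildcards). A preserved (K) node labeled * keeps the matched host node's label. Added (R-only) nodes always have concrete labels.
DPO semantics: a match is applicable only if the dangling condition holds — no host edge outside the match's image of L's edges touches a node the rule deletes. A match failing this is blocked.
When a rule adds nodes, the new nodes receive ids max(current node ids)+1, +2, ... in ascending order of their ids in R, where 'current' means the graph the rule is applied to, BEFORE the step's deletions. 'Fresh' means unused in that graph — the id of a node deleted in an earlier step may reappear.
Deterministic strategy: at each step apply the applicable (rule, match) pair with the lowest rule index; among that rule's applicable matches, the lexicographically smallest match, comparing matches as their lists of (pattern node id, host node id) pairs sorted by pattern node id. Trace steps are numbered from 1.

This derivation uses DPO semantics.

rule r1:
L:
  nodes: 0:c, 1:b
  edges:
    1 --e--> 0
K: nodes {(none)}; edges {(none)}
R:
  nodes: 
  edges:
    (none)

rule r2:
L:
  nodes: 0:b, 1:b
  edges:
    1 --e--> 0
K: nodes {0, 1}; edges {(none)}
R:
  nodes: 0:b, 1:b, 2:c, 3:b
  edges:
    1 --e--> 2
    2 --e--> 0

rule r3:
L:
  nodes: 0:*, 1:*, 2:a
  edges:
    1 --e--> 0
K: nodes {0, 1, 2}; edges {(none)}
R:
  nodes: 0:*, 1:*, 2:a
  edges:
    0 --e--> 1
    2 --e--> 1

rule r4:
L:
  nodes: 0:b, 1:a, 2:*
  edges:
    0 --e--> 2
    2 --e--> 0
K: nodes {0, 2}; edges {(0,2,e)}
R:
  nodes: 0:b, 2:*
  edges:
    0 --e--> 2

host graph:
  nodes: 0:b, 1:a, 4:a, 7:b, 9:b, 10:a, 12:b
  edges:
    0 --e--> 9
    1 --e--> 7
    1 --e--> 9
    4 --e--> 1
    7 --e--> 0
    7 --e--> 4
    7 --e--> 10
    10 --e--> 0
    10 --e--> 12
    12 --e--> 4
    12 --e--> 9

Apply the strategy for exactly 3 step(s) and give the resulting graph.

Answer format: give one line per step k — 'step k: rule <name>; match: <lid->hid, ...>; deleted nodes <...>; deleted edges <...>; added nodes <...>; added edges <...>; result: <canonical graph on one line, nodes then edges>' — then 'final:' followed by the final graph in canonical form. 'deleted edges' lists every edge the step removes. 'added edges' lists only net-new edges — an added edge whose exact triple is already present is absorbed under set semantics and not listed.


step 1: rule r2; match: 0->0, 1->7; deleted nodes (none); deleted edges (7,0,e); added nodes 13, 14; added edges (7,13,e); (13,0,e); result: nodes: 0:b, 1:a, 4:a, 7:b, 9:b, 10:a, 12:b, 13:c, 14:b edges: (0,9,e); (1,7,e); (1,9,e); (4,1,e); (7,4,e); (7,10,e); (7,13,e); (10,0,e); (10,12,e); (12,4,e); (12,9,e); (13,0,e)
step 2: rule r2; match: 0->9, 1->0; deleted nodes (none); deleted edges (0,9,e); added nodes 15, 16; added edges (0,15,e); (15,9,e); result: nodes: 0:b, 1:a, 4:a, 7:b, 9:b, 10:a, 12:b, 13:c, 14:b, 15:c, 16:b edges: (0,15,e); (1,7,e); (1,9,e); (4,1,e); (7,4,e); (7,10,e); (7,13,e); (10,0,e); (10,12,e); (12,4,e); (12,9,e); (13,0,e); (15,9,e)
step 3: rule r2; match: 0->9, 1->12; deleted nodes (none); deleted edges (12,9,e); added nodes 17, 18; added edges (12,17,e); (17,9,e); result: nodes: 0:b, 1:a, 4:a, 7:b, 9:b, 10:a, 12:b, 13:c, 14:b, 15:c, 16:b, 17:c, 18:b edges: (0,15,e); (1,7,e); (1,9,e); (4,1,e); (7,4,e); (7,10,e); (7,13,e); (10,0,e); (10,12,e); (12,4,e); (12,17,e); (13,0,e); (15,9,e); (17,9,e)
final:
nodes: 0:b, 1:a, 4:a, 7:b, 9:b, 10:a, 12:b, 13:c, 14:b, 15:c, 16:b, 17:c, 18:b
edges: (0,15,e); (1,7,e); (1,9,e); (4,1,e); (7,4,e); (7,10,e); (7,13,e); (10,0,e); (10,12,e); (12,4,e); (12,17,e); (13,0,e); (15,9,e); (17,9,e)


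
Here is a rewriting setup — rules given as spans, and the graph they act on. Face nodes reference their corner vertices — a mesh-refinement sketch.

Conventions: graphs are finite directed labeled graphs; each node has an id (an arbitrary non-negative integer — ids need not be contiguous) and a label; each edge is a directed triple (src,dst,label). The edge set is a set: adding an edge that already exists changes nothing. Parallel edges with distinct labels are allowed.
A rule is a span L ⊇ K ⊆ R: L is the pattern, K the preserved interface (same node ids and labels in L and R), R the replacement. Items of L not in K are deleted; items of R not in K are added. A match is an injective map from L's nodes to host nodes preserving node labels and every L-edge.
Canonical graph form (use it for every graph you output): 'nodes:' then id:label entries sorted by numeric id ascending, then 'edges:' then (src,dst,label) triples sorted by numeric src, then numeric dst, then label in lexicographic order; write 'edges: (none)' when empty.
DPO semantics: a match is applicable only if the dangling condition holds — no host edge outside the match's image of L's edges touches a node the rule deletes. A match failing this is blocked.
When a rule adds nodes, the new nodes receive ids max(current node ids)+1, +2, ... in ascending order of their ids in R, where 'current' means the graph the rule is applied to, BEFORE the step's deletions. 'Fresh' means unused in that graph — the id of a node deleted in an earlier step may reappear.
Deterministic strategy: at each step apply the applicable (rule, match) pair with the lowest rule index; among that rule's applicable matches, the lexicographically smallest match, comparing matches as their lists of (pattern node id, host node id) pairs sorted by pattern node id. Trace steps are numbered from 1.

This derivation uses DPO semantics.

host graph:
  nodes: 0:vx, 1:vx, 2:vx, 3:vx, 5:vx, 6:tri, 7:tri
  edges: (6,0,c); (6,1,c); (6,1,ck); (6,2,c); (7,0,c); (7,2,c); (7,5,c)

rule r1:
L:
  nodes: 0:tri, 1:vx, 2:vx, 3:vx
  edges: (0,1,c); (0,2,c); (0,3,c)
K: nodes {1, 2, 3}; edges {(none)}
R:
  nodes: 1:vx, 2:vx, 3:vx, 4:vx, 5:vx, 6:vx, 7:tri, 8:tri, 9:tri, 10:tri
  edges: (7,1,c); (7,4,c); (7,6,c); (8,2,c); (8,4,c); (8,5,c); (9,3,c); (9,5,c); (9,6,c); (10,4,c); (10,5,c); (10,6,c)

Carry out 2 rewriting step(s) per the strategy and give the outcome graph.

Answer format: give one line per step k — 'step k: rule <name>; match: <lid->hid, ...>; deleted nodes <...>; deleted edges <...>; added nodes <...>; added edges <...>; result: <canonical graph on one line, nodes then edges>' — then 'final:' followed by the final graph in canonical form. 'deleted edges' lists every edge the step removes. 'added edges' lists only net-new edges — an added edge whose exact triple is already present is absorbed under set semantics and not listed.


step 1: rule r1; match: 0->7, 1->0, 2->2, 3->5; deleted nodes 7; deleted edges (7,0,c); (7,2,c); (7,5,c); added nodes 8, 9, 10, 11, 12, 13, 14; added edges (11,0,c); (11,8,c); (11,10,c); (12,2,c); (12,8,c); (12,9,c); (13,5,c); (13,9,c); (13,10,c); (14,8,c); (14,9,c); (14,10,c); result: nodes: 0:vx, 1:vx, 2:vx, 3:vx, 5:vx, 6:tri, 8:vx, 9:vx, 10:vx, 11:tri, 12:tri, 13:tri, 14:tri edges: (6,0,c); (6,1,c); (6,1,ck); (6,2,c); (11,0,c); (11,8,c); (11,10,c); (12,2,c); (12,8,c); (12,9,c); (13,5,c); (13,9,c); (13,10,c); (14,8,c); (14,9,c); (14,10,c)
step 2: rule r1; match: 0->11, 1->0, 2->8, 3->10; deleted nodes 11; deleted edges (11,0,c); (11,8,c); (11,10,c); added nodes 15, 16, 17, 18, 19, 20, 21; added edges (18,0,c); (18,15,c); (18,17,c); (19,8,c); (19,15,c); (19,16,c); (20,10,c); (20,16,c); (20,17,c); (21,15,c); (21,16,c); (21,17,c); result: nodes: 0:vx, 1:vx, 2:vx, 3:vx, 5:vx, 6:tri, 8:vx, 9:vx, 10:vx, 12:tri, 13:tri, 14:tri, 15:vx, 16:vx, 17:vx, 18:tri, 19:tri, 20:tri, 21:tri edges: (6,0,c); (6,1,c); (6,1,ck); (6,2,c); (12,2,c); (12,8,c); (12,9,c); (13,5,c); (13,9,c); (13,10,c); (14,8,c); (14,9,c); (14,10,c); (18,0,c); (18,15,c); (18,17,c); (19,8,c); (19,15,c); (19,16,c); (20,10,c); (20,16,c); (20,17,c); (21,15,c); (21,16,c); (21,17,c)
final:
nodes: 0:vx, 1:vx, 2:vx, 3:vx, 5:vx, 6:tri, 8:vx, 9:vx, 10:vx, 12:tri, 13:tri, 14:tri, 15:vx, 16:vx, 17:vx, 18:tri, 19:tri, 20:tri, 21:tri
edges: (6,0,c); (6,1,c); (6,1,ck); (6,2,c); (12,2,c); (12,8,c); (12,9,c); (13,5,c); (13,9,c); (13,10,c); (14,8,c); (14,9,c); (14,10,c); (18,0,c); (18,15,c); (18,17,c); (19,8,c); (19,15,c); (19,16,c); (20,10,c); (20,16,c); (20,17,c); (21,15,c); (21,16,c); (21,17,c)


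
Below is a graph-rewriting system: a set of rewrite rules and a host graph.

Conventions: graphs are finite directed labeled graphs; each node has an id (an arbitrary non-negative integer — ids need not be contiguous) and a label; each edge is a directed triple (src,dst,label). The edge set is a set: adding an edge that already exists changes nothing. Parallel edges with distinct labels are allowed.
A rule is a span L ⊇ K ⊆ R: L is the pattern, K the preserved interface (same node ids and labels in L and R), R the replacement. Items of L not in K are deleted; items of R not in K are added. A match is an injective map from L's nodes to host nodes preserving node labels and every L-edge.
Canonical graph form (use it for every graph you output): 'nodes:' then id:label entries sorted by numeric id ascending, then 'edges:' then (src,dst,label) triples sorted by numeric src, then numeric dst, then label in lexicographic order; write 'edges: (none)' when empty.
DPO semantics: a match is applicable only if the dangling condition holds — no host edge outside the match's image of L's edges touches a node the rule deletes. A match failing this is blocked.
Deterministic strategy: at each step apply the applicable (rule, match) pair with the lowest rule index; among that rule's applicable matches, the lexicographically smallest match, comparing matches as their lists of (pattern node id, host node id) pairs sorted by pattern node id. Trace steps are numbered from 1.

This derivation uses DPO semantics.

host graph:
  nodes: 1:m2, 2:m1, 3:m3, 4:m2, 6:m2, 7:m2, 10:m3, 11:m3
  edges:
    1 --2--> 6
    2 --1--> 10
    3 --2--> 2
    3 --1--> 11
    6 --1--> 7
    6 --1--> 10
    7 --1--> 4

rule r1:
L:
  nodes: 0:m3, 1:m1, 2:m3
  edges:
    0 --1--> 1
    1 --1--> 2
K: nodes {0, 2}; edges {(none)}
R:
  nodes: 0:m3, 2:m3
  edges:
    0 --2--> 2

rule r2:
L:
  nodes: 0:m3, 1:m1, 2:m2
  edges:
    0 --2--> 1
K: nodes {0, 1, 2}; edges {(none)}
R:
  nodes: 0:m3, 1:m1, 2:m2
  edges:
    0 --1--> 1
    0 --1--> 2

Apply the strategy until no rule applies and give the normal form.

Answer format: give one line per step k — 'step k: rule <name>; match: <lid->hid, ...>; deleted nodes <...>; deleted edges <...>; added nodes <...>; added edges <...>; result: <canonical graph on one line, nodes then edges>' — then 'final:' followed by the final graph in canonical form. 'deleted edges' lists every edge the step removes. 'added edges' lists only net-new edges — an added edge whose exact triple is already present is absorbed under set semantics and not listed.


step 1: rule r2; match: 0->3, 1->2, 2->1; deleted nodes (none); deleted edges (3,2,2); added nodes (none); added edges (3,1,1); (3,2,1); result: nodes: 1:m2, 2:m1, 3:m3, 4:m2, 6:m2, 7:m2, 10:m3, 11:m3 edges: (1,6,2); (2,10,1); (3,1,1); (3,2,1); (3,11,1); (6,7,1); (6,10,1); (7,4,1)
step 2: rule r1; match: 0->3, 1->2, 2->10; deleted nodes 2; deleted edges (2,10,1); (3,2,1); added nodes (none); added edges (3,10,2); result: nodes: 1:m2, 3:m3, 4:m2, 6:m2, 7:m2, 10:m3, 11:m3 edges: (1,6,2); (3,1,1); (3,10,2); (3,11,1); (6,7,1); (6,10,1); (7,4,1)
final:
nodes: 1:m2, 3:m3, 4:m2, 6:m2, 7:m2, 10:m3, 11:m3
edges: (1,6,2); (3,1,1); (3,10,2); (3,11,1); (6,7,1); (6,10,1); (7,4,1)


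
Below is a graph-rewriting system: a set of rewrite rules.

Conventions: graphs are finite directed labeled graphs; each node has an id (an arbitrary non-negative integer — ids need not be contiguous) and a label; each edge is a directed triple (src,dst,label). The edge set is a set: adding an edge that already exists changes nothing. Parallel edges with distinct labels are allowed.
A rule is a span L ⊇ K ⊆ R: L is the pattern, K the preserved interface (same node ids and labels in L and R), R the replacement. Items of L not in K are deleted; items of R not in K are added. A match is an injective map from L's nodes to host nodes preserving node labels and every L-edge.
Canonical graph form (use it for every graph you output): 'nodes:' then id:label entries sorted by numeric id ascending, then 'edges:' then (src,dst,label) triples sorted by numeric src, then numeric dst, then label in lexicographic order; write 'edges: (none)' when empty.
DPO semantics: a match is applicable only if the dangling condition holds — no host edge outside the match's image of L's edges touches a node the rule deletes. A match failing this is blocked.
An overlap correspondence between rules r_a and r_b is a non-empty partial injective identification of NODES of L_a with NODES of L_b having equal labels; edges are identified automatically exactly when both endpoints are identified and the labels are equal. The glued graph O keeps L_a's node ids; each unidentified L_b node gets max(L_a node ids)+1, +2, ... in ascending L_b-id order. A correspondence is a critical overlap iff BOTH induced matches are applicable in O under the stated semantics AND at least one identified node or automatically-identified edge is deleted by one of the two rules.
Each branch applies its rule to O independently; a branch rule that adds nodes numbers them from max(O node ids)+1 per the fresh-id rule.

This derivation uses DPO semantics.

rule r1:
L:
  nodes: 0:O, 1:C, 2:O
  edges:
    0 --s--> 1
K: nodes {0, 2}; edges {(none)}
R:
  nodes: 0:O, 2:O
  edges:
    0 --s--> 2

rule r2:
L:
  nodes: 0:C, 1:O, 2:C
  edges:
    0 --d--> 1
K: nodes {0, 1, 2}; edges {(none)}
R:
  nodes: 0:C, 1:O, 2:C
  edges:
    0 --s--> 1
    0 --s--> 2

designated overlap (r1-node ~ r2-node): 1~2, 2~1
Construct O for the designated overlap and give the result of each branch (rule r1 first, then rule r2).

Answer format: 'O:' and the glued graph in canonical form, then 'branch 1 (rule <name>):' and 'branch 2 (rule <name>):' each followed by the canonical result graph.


O:
nodes: 0:O, 1:C, 2:O, 3:C
edges: (0,1,s); (3,2,d)
branch 1 (rule r1):
nodes: 0:O, 2:O, 3:C
edges: (0,2,s); (3,2,d)
branch 2 (rule r2):
nodes: 0:O, 1:C, 2:O, 3:C
edges: (0,1,s); (3,1,s); (3,2,s)


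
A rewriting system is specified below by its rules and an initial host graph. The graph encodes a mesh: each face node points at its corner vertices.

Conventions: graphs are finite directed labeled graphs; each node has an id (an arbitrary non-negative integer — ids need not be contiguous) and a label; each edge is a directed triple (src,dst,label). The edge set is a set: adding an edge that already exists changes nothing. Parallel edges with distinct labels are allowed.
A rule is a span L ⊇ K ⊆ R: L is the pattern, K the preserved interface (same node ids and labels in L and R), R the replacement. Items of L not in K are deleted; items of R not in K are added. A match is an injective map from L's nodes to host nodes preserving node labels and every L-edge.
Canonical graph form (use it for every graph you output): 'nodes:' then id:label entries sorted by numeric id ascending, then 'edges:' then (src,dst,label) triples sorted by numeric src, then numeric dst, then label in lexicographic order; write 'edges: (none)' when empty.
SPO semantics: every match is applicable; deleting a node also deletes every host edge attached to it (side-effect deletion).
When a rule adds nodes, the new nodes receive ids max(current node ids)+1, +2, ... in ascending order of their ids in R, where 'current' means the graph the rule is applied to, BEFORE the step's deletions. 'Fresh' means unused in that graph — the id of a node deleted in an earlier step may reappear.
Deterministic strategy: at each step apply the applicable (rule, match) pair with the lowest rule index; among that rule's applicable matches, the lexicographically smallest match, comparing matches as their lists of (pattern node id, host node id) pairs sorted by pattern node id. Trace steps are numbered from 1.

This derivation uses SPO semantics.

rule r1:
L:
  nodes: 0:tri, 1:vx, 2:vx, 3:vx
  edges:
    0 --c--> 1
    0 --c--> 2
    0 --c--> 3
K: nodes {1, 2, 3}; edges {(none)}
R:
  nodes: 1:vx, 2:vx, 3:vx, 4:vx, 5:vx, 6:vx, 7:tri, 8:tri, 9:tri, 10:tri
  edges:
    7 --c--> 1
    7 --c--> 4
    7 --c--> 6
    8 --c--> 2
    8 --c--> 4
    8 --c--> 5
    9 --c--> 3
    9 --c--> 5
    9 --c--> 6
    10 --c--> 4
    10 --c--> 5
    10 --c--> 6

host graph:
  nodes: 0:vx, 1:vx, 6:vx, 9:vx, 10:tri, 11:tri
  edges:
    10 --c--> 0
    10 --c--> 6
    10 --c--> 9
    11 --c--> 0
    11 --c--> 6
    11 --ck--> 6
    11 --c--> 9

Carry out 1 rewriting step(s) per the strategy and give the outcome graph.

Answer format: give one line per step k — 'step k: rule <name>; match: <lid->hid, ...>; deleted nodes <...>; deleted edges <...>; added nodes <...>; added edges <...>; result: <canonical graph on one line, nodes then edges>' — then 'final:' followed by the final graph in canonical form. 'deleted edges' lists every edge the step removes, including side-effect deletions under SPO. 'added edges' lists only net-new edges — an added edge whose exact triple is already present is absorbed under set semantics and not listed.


step 1: rule r1; match: 0->10, 1->0, 2->6, 3->9; deleted nodes 10; deleted edges (10,0,c); (10,6,c); (10,9,c); added nodes 12, 13, 14, 15, 16, 17, 18; added edges (15,0,c); (15,12,c); (15,14,c); (16,6,c); (16,12,c); (16,13,c); (17,9,c); (17,13,c); (17,14,c); (18,12,c); (18,13,c); (18,14,c); result: nodes: 0:vx, 1:vx, 6:vx, 9:vx, 11:tri, 12:vx, 13:vx, 14:vx, 15:tri, 16:tri, 17:tri, 18:tri edges: (11,0,c); (11,6,c); (11,6,ck); (11,9,c); (15,0,c); (15,12,c); (15,14,c); (16,6,c); (16,12,c); (16,13,c); (17,9,c); (17,13,c); (17,14,c); (18,12,c); (18,13,c); (18,14,c)
final:
nodes: 0:vx, 1:vx, 6:vx, 9:vx, 11:tri, 12:vx, 13:vx, 14:vx, 15:tri, 16:tri, 17:tri, 18:tri
edges: (11,0,c); (11,6,c); (11,6,ck); (11,9,c); (15,0,c); (15,12,c); (15,14,c); (16,6,c); (16,12,c); (16,13,c); (17,9,c); (17,13,c); (17,14,c); (18,12,c); (18,13,c); (18,14,c)


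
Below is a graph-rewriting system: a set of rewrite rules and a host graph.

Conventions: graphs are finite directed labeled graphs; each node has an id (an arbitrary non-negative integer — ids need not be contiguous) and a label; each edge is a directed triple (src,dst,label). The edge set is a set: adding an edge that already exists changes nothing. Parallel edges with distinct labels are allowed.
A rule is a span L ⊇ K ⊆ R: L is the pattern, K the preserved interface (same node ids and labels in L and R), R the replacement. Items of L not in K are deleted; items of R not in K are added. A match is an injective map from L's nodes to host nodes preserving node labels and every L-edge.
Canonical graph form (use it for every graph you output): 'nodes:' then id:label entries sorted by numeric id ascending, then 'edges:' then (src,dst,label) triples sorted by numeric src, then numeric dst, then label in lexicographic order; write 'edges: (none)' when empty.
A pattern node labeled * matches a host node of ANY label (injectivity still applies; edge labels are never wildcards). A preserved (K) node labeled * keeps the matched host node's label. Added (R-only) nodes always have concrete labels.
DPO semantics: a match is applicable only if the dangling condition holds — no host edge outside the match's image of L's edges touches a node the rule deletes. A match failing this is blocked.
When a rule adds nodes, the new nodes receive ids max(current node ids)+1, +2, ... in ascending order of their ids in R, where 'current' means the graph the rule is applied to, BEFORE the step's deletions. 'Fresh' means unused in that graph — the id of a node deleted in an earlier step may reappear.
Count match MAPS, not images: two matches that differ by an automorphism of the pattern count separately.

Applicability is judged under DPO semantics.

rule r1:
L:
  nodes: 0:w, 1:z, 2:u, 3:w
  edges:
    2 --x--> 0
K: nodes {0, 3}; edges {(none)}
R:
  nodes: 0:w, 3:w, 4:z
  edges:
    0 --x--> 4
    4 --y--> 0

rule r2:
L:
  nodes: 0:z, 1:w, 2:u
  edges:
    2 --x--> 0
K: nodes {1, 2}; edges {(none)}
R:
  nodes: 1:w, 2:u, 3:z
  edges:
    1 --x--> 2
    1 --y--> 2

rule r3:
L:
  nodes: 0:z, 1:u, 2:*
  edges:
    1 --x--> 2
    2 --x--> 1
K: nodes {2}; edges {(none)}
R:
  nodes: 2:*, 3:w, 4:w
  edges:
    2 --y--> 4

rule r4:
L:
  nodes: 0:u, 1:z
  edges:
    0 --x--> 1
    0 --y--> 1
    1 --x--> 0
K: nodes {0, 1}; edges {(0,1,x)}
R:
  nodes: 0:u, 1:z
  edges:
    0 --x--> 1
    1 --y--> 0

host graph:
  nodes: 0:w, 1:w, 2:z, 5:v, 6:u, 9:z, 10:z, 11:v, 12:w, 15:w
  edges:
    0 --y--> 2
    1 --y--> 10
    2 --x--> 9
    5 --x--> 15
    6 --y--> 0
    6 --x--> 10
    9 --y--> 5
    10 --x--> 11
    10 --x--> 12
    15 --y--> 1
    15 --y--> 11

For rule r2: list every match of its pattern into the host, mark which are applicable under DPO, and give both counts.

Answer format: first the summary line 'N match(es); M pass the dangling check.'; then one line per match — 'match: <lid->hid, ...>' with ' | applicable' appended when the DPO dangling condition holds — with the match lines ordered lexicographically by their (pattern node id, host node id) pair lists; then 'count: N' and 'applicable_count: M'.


4 match(es); 0 pass the dangling check.
match: 0->10, 1->0, 2->6
match: 0->10, 1->1, 2->6
match: 0->10, 1->12, 2->6
match: 0->10, 1->15, 2->6
count: 4
applicable_count: 0


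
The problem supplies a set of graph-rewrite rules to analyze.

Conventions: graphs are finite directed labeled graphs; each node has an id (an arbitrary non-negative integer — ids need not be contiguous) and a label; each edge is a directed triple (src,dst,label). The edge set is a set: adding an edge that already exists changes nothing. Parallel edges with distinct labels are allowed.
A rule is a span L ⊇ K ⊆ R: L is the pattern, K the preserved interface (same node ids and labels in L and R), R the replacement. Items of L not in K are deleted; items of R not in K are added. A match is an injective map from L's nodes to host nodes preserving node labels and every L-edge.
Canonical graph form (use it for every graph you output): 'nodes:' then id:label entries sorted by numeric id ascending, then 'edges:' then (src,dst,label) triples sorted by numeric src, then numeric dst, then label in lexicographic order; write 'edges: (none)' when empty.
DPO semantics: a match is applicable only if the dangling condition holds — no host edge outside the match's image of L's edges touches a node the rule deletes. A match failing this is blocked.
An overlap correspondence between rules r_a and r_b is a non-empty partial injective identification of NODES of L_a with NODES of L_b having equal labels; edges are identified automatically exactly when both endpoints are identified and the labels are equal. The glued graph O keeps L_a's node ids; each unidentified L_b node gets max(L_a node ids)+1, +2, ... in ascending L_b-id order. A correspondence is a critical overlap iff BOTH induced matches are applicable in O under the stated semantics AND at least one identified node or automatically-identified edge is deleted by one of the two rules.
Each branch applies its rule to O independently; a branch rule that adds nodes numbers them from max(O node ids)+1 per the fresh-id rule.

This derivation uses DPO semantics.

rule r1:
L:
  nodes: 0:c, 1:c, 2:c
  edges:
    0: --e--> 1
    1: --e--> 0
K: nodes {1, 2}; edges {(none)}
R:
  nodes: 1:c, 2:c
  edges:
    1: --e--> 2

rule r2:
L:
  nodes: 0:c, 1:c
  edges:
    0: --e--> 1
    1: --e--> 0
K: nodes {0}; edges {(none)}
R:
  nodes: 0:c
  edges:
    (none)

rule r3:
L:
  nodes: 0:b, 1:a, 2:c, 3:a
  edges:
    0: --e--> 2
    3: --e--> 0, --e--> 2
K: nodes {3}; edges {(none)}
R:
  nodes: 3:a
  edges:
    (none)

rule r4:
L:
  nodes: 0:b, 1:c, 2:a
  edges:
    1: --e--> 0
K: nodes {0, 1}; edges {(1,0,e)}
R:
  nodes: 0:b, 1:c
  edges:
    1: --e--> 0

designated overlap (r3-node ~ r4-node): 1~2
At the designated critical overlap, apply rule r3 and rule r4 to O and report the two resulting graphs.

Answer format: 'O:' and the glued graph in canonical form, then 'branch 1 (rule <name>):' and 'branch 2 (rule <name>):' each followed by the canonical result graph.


O:
nodes: 0:b, 1:a, 2:c, 3:a, 4:b, 5:c
edges: (0,2,e); (3,0,e); (3,2,e); (5,4,e)
branch 1 (rule r3):
nodes: 3:a, 4:b, 5:c
edges: (5,4,e)
branch 2 (rule r4):
nodes: 0:b, 2:c, 3:a, 4:b, 5:c
edges: (0,2,e); (3,0,e); (3,2,e); (5,4,e)


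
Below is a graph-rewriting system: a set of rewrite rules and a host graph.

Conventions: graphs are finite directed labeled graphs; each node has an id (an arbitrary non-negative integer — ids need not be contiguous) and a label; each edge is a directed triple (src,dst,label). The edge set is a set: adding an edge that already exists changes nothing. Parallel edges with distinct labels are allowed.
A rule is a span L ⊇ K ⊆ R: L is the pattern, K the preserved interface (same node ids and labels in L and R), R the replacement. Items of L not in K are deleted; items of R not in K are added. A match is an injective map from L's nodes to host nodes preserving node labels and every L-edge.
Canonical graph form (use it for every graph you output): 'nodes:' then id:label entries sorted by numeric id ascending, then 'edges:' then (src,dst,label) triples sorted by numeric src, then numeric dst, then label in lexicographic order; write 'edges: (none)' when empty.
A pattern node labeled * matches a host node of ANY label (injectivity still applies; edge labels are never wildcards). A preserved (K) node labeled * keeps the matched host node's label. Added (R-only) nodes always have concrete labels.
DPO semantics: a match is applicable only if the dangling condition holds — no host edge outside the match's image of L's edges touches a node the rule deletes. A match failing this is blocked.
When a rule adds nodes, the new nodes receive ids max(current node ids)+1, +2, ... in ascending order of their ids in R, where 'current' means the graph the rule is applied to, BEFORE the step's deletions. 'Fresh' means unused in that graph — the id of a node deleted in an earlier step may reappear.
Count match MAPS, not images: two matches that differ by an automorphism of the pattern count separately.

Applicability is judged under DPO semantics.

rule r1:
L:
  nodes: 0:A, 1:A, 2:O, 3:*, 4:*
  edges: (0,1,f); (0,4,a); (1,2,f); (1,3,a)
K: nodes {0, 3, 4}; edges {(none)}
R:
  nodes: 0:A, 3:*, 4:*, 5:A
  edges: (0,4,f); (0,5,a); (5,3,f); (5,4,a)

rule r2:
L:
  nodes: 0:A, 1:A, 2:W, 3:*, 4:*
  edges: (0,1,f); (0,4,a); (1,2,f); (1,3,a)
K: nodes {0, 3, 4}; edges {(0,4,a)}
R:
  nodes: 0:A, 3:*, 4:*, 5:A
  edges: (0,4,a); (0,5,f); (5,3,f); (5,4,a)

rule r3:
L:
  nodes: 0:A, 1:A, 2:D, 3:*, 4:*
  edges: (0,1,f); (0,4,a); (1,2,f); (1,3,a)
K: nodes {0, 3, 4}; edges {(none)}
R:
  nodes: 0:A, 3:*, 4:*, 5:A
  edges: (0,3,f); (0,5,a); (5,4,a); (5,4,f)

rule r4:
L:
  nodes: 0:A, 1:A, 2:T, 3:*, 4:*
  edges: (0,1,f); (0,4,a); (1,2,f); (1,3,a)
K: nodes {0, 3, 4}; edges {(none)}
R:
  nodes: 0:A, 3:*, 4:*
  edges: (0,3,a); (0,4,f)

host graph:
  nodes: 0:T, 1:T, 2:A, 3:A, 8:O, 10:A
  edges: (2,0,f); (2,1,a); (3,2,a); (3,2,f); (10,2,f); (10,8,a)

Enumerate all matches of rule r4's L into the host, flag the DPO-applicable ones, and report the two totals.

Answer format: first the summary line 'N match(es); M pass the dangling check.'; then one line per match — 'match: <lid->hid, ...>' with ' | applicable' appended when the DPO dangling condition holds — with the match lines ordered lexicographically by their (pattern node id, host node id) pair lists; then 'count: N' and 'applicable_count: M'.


1 match(es); 0 pass the dangling check.
match: 0->10, 1->2, 2->0, 3->1, 4->8
count: 1
applicable_count: 0


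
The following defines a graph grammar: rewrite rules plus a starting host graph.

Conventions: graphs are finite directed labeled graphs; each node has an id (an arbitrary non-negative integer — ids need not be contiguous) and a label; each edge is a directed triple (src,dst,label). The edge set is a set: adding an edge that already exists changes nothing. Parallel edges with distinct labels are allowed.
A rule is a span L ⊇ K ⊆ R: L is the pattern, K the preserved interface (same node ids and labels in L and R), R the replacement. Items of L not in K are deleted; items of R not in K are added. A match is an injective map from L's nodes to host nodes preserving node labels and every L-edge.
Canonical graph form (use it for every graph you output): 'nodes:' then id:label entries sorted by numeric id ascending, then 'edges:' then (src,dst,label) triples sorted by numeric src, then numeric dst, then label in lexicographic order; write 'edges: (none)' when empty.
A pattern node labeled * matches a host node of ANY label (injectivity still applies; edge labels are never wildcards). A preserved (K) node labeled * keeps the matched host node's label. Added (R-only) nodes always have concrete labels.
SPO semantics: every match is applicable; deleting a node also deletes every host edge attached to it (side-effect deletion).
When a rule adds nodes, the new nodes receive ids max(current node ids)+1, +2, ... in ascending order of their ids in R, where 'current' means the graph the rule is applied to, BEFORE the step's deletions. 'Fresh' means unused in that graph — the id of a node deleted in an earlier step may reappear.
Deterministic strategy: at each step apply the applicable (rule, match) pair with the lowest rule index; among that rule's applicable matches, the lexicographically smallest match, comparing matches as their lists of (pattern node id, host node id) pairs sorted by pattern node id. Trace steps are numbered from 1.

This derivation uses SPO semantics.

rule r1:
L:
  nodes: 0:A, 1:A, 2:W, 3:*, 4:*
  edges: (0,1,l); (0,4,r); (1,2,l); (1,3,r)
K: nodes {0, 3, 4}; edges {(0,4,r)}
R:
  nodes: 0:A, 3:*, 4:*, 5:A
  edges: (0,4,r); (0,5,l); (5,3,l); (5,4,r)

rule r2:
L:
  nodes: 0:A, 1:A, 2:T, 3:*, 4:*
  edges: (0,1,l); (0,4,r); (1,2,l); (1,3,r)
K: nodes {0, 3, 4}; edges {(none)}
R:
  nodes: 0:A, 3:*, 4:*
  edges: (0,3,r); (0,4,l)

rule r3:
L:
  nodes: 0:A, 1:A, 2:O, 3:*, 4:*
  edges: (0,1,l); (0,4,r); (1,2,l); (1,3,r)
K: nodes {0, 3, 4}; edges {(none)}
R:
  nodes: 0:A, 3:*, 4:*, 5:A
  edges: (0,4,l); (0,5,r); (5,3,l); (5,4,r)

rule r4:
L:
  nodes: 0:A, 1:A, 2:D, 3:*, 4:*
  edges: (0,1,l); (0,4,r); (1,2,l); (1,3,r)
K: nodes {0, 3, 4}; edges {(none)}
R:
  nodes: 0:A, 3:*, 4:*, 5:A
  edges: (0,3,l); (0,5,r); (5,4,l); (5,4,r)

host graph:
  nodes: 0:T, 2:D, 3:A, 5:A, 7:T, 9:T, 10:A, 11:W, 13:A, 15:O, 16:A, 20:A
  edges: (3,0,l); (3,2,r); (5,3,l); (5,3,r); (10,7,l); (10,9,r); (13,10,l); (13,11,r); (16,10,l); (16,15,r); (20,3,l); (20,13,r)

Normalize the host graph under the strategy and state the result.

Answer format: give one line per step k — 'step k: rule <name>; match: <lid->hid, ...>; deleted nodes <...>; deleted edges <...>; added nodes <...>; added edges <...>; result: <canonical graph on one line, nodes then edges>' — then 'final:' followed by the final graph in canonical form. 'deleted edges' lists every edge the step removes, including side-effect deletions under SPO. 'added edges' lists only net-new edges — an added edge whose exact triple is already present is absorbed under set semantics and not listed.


step 1: rule r2; match: 0->13, 1->10, 2->7, 3->9, 4->11; deleted nodes 7, 10; deleted edges (10,7,l); (10,9,r); (13,10,l); (13,11,r); (16,10,l); added nodes (none); added edges (13,9,r); (13,11,l); result: nodes: 0:T, 2:D, 3:A, 5:A, 9:T, 11:W, 13:A, 15:O, 16:A, 20:A edges: (3,0,l); (3,2,r); (5,3,l); (5,3,r); (13,9,r); (13,11,l); (16,15,r); (20,3,l); (20,13,r)
step 2: rule r2; match: 0->20, 1->3, 2->0, 3->2, 4->13; deleted nodes 0, 3; deleted edges (3,0,l); (3,2,r); (5,3,l); (5,3,r); (20,3,l); (20,13,r); added nodes (none); added edges (20,2,r); (20,13,l); result: nodes: 2:D, 5:A, 9:T, 11:W, 13:A, 15:O, 16:A, 20:A edges: (13,9,r); (13,11,l); (16,15,r); (20,2,r); (20,13,l)
step 3: rule r1; match: 0->20, 1->13, 2->11, 3->9, 4->2; deleted nodes 11, 13; deleted edges (13,9,r); (13,11,l); (20,13,l); added nodes 21; added edges (20,21,l); (21,2,r); (21,9,l); result: nodes: 2:D, 5:A, 9:T, 15:O, 16:A, 20:A, 21:A edges: (16,15,r); (20,2,r); (20,21,l); (21,2,r); (21,9,l)
final:
nodes: 2:D, 5:A, 9:T, 15:O, 16:A, 20:A, 21:A
edges: (16,15,r); (20,2,r); (20,21,l); (21,2,r); (21,9,l)


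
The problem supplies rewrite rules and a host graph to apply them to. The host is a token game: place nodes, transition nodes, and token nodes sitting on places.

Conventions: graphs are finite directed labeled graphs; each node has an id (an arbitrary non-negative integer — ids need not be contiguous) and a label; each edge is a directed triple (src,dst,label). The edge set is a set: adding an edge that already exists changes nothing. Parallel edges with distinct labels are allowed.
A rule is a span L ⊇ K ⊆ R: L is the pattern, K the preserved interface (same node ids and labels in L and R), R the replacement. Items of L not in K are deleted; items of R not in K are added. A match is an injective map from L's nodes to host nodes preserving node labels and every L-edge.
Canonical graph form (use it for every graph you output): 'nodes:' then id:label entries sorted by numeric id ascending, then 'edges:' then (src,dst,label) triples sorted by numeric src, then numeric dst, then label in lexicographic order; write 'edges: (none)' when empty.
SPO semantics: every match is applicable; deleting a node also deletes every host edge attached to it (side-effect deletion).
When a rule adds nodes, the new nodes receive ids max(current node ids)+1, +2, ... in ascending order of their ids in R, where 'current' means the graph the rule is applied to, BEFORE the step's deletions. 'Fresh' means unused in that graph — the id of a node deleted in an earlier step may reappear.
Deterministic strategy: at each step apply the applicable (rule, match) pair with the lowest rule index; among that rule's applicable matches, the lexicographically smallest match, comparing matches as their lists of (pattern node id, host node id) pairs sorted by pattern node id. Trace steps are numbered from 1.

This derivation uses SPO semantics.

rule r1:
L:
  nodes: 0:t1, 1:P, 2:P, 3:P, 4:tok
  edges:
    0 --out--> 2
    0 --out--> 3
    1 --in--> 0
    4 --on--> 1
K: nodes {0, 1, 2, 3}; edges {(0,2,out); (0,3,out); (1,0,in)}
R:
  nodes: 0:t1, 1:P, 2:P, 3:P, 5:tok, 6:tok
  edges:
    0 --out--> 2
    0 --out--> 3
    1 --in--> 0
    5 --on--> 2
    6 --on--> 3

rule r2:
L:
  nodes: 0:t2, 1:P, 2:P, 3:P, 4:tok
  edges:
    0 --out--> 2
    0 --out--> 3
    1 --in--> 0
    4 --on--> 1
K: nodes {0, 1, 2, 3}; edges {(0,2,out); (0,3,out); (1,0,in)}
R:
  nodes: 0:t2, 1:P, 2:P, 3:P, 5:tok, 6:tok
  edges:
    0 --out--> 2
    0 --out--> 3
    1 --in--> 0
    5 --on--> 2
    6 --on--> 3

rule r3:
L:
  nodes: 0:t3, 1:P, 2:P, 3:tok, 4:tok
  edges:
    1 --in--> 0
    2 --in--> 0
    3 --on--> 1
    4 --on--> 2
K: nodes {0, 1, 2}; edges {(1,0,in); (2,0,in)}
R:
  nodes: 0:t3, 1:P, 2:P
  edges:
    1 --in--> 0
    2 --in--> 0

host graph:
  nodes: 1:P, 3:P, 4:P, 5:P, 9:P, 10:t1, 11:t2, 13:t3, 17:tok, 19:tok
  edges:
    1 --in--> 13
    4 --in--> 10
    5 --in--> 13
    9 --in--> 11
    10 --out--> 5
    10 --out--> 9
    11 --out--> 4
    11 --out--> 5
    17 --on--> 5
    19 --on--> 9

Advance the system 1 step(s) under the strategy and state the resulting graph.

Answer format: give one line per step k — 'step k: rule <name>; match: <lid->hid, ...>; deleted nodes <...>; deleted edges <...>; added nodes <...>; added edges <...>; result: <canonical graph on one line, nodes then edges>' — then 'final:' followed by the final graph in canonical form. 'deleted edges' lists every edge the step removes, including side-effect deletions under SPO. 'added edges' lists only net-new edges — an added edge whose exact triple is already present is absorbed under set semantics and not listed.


step 1: rule r2; match: 0->11, 1->9, 2->4, 3->5, 4->19; deleted nodes 19; deleted edges (19,9,on); added nodes 20, 21; added edges (20,4,on); (21,5,on); result: nodes: 1:P, 3:P, 4:P, 5:P, 9:P, 10:t1, 11:t2, 13:t3, 17:tok, 20:tok, 21:tok edges: (1,13,in); (4,10,in); (5,13,in); (9,11,in); (10,5,out); (10,9,out); (11,4,out); (11,5,out); (17,5,on); (20,4,on); (21,5,on)
final:
nodes: 1:P, 3:P, 4:P, 5:P, 9:P, 10:t1, 11:t2, 13:t3, 17:tok, 20:tok, 21:tok
edges: (1,13,in); (4,10,in); (5,13,in); (9,11,in); (10,5,out); (10,9,out); (11,4,out); (11,5,out); (17,5,on); (20,4,on); (21,5,on)
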